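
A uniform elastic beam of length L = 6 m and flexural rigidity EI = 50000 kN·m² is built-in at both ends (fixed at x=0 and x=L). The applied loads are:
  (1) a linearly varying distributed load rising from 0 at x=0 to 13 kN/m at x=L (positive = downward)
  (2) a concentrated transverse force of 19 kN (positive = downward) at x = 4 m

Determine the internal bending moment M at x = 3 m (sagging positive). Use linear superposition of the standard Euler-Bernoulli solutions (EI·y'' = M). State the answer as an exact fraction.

Load 1 — triangular load w₀=13 kN/m (0→w₀ over full span):
  M_1 = 3w₀Lx/20 - w₀L²/30 - w₀x³/(6L) = 3·13·6·3/20 - 13·6²/30 - 13·3³/(6·6) = 39/4 kN·m
Load 2 — point force P=19 kN at a=4 m (b=L-a=2):
  M_2 = Pb²(3a+b)x/L³ - Pab²/L²  [x≤a] = 19·2²·(3·4+2)·3/6³ - 19·4·2²/6² = 19/3 kN·m
Superposition: M = Σ M_i = 193/12 kN·m ≈ 16.083333 kN·m

M(3) = 193/12 kN·m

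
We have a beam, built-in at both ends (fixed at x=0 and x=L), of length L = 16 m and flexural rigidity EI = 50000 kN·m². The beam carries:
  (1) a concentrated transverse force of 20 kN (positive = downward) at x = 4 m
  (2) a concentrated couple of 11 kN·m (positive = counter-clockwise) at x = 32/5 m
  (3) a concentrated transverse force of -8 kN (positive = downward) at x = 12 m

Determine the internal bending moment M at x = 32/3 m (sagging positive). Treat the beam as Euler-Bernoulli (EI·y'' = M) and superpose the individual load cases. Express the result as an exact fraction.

M(32/3) = -557/75 kN·m

Load 1 — point force P=20 kN at a=4 m (b=L-a=12):
  M_1 = Pa²(a+3b)(L-x)/L³ - Pa²b/L²  [x>a] = 20·4²·(4+3·12)·(16-(32/3))/16³ - 20·4²·12/16² = 5/3 kN·m
Load 2 — applied couple M₀=11 kN·m at a=32/5 m (b=L-a=48/5):
  M_2 = R_Ax - M_A - M₀  [x>a] with R_A=99/100, M_A=33/25 = (99/100)·(32/3) - (33/25) - 11 = -44/25 kN·m
Load 3 — point force P=-8 kN at a=12 m (b=L-a=4):
  M_3 = Pb²(3a+b)x/L³ - Pab²/L²  [x≤a] = (-8)·4²·(3·12+4)·(32/3)/16³ - (-8)·12·4²/16² = -22/3 kN·m
Superposition: M = Σ M_i = -557/75 kN·m ≈ -7.426667 kN·m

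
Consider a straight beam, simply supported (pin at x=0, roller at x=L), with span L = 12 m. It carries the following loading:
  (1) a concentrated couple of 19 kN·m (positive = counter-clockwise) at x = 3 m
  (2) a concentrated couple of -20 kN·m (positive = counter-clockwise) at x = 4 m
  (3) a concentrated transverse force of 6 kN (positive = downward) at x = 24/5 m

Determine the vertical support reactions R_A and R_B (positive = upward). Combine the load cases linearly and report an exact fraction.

R_A = 211/60 kN, R_B = 149/60 kN

Load 1 — applied couple M₀=19 kN·m at a=3 m (b=L-a=9):
  R_A = M₀/L = 19/12 kN
  R_B = -M₀/L = -19/12 kN
Load 2 — applied couple M₀=-20 kN·m at a=4 m (b=L-a=8):
  R_A = M₀/L = (-20)/12 = -5/3 kN
  R_B = -M₀/L = -(-20)/12 = 5/3 kN
Load 3 — point force P=6 kN at a=24/5 m (b=L-a=36/5):
  R_A = Pb/L = 6·(36/5)/12 = 18/5 kN
  R_B = Pa/L = 6·(24/5)/12 = 12/5 kN
Superposition: R_A = 211/60 kN, R_B = 149/60 kN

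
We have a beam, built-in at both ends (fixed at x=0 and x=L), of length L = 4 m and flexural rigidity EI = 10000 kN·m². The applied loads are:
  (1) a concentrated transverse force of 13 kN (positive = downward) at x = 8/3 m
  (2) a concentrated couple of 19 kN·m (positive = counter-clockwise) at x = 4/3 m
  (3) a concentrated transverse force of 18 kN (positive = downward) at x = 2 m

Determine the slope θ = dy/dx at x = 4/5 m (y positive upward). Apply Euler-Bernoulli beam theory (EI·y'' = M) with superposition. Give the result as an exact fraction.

Load 1 — point force P=13 kN at a=8/3 m (b=L-a=4/3):
  θ_1 = -Pb²x(2aL-(3a+b)x)/(2L³EI)  [x≤a] = -13·(4/3)²·(4/5)·(2·(8/3)·4-(3·(8/3)+(4/3))·(4/5))/(2·4³·10000) = -169/843750 rad
Load 2 — applied couple M₀=19 kN·m at a=4/3 m (b=L-a=8/3):
  θ_2 = (R_Ax²/2 - M_Ax)/EI  [x≤a] with R_A=19/3, M_A=0 = ((19/3)·(4/5)²/2 - 0·(4/5))/10000 = 19/93750 rad
Load 3 — point force P=18 kN at a=2 m (b=L-a=2):
  θ_3 = -Pb²x(2aL-(3a+b)x)/(2L³EI)  [x≤a] = -18·2²·(4/5)·(2·2·4-(3·2+2)·(4/5))/(2·4³·10000) = -27/62500 rad
Superposition: θ = Σ θ_i = -29/67500 rad ≈ -0.000430 rad

θ(4/5) = -29/67500 rad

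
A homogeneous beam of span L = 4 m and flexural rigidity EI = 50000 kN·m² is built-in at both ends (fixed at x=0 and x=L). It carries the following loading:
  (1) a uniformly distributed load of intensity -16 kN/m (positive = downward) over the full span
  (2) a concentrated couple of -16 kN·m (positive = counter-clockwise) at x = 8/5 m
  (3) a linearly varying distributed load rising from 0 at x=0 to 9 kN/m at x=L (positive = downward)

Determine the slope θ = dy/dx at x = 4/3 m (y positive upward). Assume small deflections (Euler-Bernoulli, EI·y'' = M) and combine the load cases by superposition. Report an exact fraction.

θ(4/3) = 236/6328125 rad

Load 1 — uniform load w=-16 kN/m over full span:
  θ_1 = -wx(L-x)(L-2x)/(12EI) = -(-16)·(4/3)·(4-(4/3))·(4-2·(4/3))/(12·50000) = 32/253125 rad
Load 2 — applied couple M₀=-16 kN·m at a=8/5 m (b=L-a=12/5):
  θ_2 = (R_Ax²/2 - M_Ax)/EI  [x≤a] with R_A=-144/25, M_A=-48/25 = ((-144/25)·(4/3)²/2 - (-48/25)·(4/3))/50000 = -4/78125 rad
Load 3 — triangular load w₀=9 kN/m (0→w₀ over full span):
  θ_3 = -w₀(2x(L-x)(L-2x)(x+2L)+x²(L-x)²)/(120LEI) = -9·(2·(4/3)·(4-(4/3))·(4-2·(4/3))·((4/3)+2·4)+(4/3)²·(4-(4/3))²)/(120·4·50000) = -16/421875 rad
Superposition: θ = Σ θ_i = 236/6328125 rad ≈ 0.000037 rad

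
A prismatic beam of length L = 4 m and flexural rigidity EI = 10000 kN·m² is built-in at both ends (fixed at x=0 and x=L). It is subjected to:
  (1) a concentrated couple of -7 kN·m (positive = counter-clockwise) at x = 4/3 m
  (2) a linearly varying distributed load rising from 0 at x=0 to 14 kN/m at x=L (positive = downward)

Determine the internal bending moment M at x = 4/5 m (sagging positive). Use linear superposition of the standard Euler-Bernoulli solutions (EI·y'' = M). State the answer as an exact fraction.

Load 1 — applied couple M₀=-7 kN·m at a=4/3 m (b=L-a=8/3):
  M_1 = R_Ax - M_A  [x≤a] with R_A=-7/3, M_A=0 = (-7/3)·(4/5) - 0 = -28/15 kN·m
Load 2 — triangular load w₀=14 kN/m (0→w₀ over full span):
  M_2 = 3w₀Lx/20 - w₀L²/30 - w₀x³/(6L) = 3·14·4·(4/5)/20 - 14·4²/30 - 14·(4/5)³/(6·4) = -392/375 kN·m
Superposition: M = Σ M_i = -364/125 kN·m ≈ -2.912000 kN·m

M(4/5) = -364/125 kN·m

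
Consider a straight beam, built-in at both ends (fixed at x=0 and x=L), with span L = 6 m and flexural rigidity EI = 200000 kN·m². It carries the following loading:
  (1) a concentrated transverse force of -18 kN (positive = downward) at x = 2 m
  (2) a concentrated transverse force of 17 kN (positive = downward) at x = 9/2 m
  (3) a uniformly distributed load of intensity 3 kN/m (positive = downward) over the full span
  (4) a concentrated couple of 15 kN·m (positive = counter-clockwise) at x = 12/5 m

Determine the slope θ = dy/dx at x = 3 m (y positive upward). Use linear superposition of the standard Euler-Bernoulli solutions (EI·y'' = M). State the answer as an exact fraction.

θ(3) = -1149/64000000 rad

Load 1 — point force P=-18 kN at a=2 m (b=L-a=4):
  θ_1 = Pa²(L-x)(2bL-(3b+a)(L-x))/(2L³EI)  [x>a] = (-18)·2²·(6-3)·(2·4·6-(3·4+2)·(6-3))/(2·6³·200000) = -3/200000 rad
Load 2 — point force P=17 kN at a=9/2 m (b=L-a=3/2):
  θ_2 = -Pb²x(2aL-(3a+b)x)/(2L³EI)  [x≤a] = -17·(3/2)²·3·(2·(9/2)·6-(3·(9/2)+(3/2))·3)/(2·6³·200000) = -153/12800000 rad
Load 3 — uniform load w=3 kN/m over full span:
  θ_3 = -wx(L-x)(L-2x)/(12EI) = -3·3·(6-3)·(6-2·3)/(12·200000) = 0 rad
Load 4 — applied couple M₀=15 kN·m at a=12/5 m (b=L-a=18/5):
  θ_4 = (R_Ax²/2 - M_Ax - M₀(x-a))/EI  [x>a] with R_A=18/5, M_A=9/5 = ((18/5)·3²/2 - (9/5)·3 - 15·(3-(12/5)))/200000 = 9/1000000 rad
Superposition: θ = Σ θ_i = -1149/64000000 rad ≈ -0.000018 rad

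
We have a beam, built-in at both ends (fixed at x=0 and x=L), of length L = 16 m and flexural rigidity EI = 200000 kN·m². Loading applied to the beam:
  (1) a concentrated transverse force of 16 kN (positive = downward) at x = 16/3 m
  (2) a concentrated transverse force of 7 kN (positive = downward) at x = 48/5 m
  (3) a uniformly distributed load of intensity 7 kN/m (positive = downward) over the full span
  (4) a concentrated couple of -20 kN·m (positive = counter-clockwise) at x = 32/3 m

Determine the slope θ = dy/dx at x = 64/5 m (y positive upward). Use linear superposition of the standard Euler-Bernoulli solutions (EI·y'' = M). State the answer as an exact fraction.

θ(64/5) = 380572/263671875 rad

Load 1 — point force P=16 kN at a=16/3 m (b=L-a=32/3):
  θ_1 = Pa²(L-x)(2bL-(3b+a)(L-x))/(2L³EI)  [x>a] = 16·(16/3)²·(16-(64/5))·(2·(32/3)·16-(3·(32/3)+(16/3))·(16-(64/5)))/(2·16³·200000) = 416/2109375 rad
Load 2 — point force P=7 kN at a=48/5 m (b=L-a=32/5):
  θ_2 = Pa²(L-x)(2bL-(3b+a)(L-x))/(2L³EI)  [x>a] = 7·(48/5)²·(16-(64/5))·(2·(32/5)·16-(3·(32/5)+(48/5))·(16-(64/5)))/(2·16³·200000) = 1386/9765625 rad
Load 3 — uniform load w=7 kN/m over full span:
  θ_3 = -wx(L-x)(L-2x)/(12EI) = -7·(64/5)·(16-(64/5))·(16-2·(64/5))/(12·200000) = 448/390625 rad
Load 4 — applied couple M₀=-20 kN·m at a=32/3 m (b=L-a=16/3):
  θ_4 = (R_Ax²/2 - M_Ax - M₀(x-a))/EI  [x>a] with R_A=-5/3, M_A=-20/3 = ((-5/3)·(64/5)²/2 - (-20/3)·(64/5) - (-20)·((64/5)-(32/3)))/200000 = -2/46875 rad
Superposition: θ = Σ θ_i = 380572/263671875 rad ≈ 0.001443 rad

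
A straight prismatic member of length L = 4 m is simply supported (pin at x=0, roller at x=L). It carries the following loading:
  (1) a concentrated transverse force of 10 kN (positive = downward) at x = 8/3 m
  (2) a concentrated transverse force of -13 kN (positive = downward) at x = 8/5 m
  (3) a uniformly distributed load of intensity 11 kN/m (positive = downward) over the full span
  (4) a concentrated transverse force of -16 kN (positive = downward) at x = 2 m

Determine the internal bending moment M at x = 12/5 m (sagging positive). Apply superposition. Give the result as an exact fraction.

M(12/5) = 8 kN·m

Load 1 — point force P=10 kN at a=8/3 m (b=L-a=4/3):
  M_1 = Pbx/L  [x≤a] = 10·(4/3)·(12/5)/4 = 8 kN·m
Load 2 — point force P=-13 kN at a=8/5 m (b=L-a=12/5):
  M_2 = Pa(L-x)/L  [x>a] = (-13)·(8/5)·(4-(12/5))/4 = -208/25 kN·m
Load 3 — uniform load w=11 kN/m over full span:
  M_3 = wx(L-x)/2 = 11·(12/5)·(4-(12/5))/2 = 528/25 kN·m
Load 4 — point force P=-16 kN at a=2 m (b=L-a=2):
  M_4 = Pa(L-x)/L  [x>a] = (-16)·2·(4-(12/5))/4 = -64/5 kN·m
Superposition: M = Σ M_i = 8 kN·m ≈ 8.000000 kN·m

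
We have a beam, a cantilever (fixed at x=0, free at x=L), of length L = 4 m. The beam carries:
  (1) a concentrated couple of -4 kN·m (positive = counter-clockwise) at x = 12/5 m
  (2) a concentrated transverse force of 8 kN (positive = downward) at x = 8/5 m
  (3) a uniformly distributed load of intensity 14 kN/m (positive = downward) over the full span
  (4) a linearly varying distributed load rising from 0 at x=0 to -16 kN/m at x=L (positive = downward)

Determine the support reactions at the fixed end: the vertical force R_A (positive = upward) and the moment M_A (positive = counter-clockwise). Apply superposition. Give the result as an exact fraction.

Load 1 — applied couple M₀=-4 kN·m at a=12/5 m (b=L-a=8/5):
  R_A = 0 kN
  M_A = -M₀ = -(-4) = 4 kN·m
Load 2 — point force P=8 kN at a=8/5 m (b=L-a=12/5):
  R_A = P = 8 kN
  M_A = Pa = 8·(8/5) = 64/5 kN·m
Load 3 — uniform load w=14 kN/m over full span:
  R_A = wL = 14·4 = 56 kN
  M_A = wL²/2 = 14·4²/2 = 112 kN·m
Load 4 — triangular load w₀=-16 kN/m (0→w₀ over full span):
  R_A = w₀L/2 = (-16)·4/2 = -32 kN
  M_A = w₀L²/3 = (-16)·4²/3 = -256/3 kN·m
Superposition: R_A = 32 kN, M_A = 652/15 kN·m

R_A = 32 kN, M_A = 652/15 kN·m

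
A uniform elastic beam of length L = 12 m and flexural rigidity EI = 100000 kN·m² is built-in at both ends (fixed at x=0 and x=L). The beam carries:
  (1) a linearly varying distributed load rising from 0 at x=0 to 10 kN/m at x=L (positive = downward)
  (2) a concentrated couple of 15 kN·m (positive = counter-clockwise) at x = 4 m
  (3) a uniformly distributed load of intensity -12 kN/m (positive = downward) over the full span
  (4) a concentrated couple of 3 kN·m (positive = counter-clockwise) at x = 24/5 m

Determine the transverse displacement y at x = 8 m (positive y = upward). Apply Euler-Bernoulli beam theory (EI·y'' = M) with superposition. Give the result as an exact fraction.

Load 1 — triangular load w₀=10 kN/m (0→w₀ over full span):
  y_1 = -w₀x²(L-x)²(x+2L)/(120LEI) = -10·8²·(12-8)²·(8+2·12)/(120·12·100000) = -64/28125 m
Load 2 — applied couple M₀=15 kN·m at a=4 m (b=L-a=8):
  y_2 = (R_Ax³/6 - M_Ax²/2 - M₀(x-a)²/2)/EI  [x>a] with R_A=5/3, M_A=0 = ((5/3)·8³/6 - 0·8²/2 - 15·(8-4)²/2)/100000 = 1/4500 m
Load 3 — uniform load w=-12 kN/m over full span:
  y_3 = -wx²(L-x)²/(24EI) = -(-12)·8²·(12-8)²/(24·100000) = 16/3125 m
Load 4 — applied couple M₀=3 kN·m at a=24/5 m (b=L-a=36/5):
  y_4 = (R_Ax³/6 - M_Ax²/2 - M₀(x-a)²/2)/EI  [x>a] with R_A=9/25, M_A=9/25 = ((9/25)·8³/6 - (9/25)·8²/2 - 3·(8-(24/5))²/2)/100000 = 3/78125 m
Superposition: y = Σ y_i = 2911/937500 m ≈ 0.003105 m

y(8) = 2911/937500 m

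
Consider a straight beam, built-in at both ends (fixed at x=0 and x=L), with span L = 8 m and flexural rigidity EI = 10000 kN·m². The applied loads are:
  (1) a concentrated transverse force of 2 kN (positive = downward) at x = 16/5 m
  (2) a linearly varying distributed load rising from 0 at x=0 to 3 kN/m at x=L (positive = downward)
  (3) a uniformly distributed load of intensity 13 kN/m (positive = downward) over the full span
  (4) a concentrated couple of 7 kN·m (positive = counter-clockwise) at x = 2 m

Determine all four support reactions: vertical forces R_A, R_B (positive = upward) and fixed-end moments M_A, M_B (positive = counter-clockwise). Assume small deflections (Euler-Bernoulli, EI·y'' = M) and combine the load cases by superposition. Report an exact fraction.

R_A = 463043/8000 kN, M_A = 460349/6000 kN·m, R_B = 480957/8000 kN, M_B = -469691/6000 kN·m

Load 1 — point force P=2 kN at a=16/5 m (b=L-a=24/5):
  R_A = Pb²(3a+b)/L³ = 2·(24/5)²·(3·(16/5)+(24/5))/8³ = 162/125 kN
  M_A = Pab²/L² = 2·(16/5)·(24/5)²/8² = 288/125 kN·m
  R_B = Pa²(a+3b)/L³ = 2·(16/5)²·((16/5)+3·(24/5))/8³ = 88/125 kN
  M_B = -Pa²b/L² = -2·(16/5)²·(24/5)/8² = -192/125 kN·m
Load 2 — triangular load w₀=3 kN/m (0→w₀ over full span):
  R_A = 3w₀L/20 = 3·3·8/20 = 18/5 kN
  M_A = w₀L²/30 = 3·8²/30 = 32/5 kN·m
  R_B = 7w₀L/20 = 7·3·8/20 = 42/5 kN
  M_B = -w₀L²/20 = -3·8²/20 = -48/5 kN·m
Load 3 — uniform load w=13 kN/m over full span:
  R_A = wL/2 = 13·8/2 = 52 kN
  M_A = wL²/12 = 13·8²/12 = 208/3 kN·m
  R_B = wL/2 = 13·8/2 = 52 kN
  M_B = -wL²/12 = -13·8²/12 = -208/3 kN·m
Load 4 — applied couple M₀=7 kN·m at a=2 m (b=L-a=6):
  R_A = 6M₀ab/L³ = 6·7·2·6/8³ = 63/64 kN
  M_A = M₀b(2a-b)/L² = 7·6·(2·2-6)/8² = -21/16 kN·m
  R_B = -6M₀ab/L³ = -6·7·2·6/8³ = -63/64 kN
  M_B = M₀a(2b-a)/L² = 7·2·(2·6-2)/8² = 35/16 kN·m
Superposition: R_A = 463043/8000 kN, M_A = 460349/6000 kN·m, R_B = 480957/8000 kN, M_B = -469691/6000 kN·m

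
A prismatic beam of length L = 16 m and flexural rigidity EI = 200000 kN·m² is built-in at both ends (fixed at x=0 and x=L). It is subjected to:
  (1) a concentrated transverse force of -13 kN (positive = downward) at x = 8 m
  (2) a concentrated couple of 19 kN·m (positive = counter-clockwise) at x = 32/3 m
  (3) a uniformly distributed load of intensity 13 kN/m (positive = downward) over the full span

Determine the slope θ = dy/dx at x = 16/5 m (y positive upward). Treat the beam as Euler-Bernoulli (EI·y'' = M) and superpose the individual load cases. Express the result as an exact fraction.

Load 1 — point force P=-13 kN at a=8 m (b=L-a=8):
  θ_1 = -Pb²x(2aL-(3a+b)x)/(2L³EI)  [x≤a] = -(-13)·8²·(16/5)·(2·8·16-(3·8+8)·(16/5))/(2·16³·200000) = 39/156250 rad
Load 2 — applied couple M₀=19 kN·m at a=32/3 m (b=L-a=16/3):
  θ_2 = (R_Ax²/2 - M_Ax)/EI  [x≤a] with R_A=19/12, M_A=19/3 = ((19/12)·(16/5)²/2 - (19/3)·(16/5))/200000 = -19/312500 rad
Load 3 — uniform load w=13 kN/m over full span:
  θ_3 = -wx(L-x)(L-2x)/(12EI) = -13·(16/5)·(16-(16/5))·(16-2·(16/5))/(12·200000) = -832/390625 rad
Superposition: θ = Σ θ_i = -3033/1562500 rad ≈ -0.001941 rad

θ(16/5) = -3033/1562500 rad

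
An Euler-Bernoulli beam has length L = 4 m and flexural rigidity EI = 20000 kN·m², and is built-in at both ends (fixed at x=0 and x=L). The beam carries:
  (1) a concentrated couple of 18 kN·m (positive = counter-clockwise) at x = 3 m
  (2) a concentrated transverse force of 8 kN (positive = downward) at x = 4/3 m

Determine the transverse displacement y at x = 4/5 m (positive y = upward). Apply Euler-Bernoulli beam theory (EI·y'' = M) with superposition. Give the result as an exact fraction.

y(4/5) = -24091/202500000 m

Load 1 — applied couple M₀=18 kN·m at a=3 m (b=L-a=1):
  y_1 = (R_Ax³/6 - M_Ax²/2)/EI  [x≤a] with R_A=81/16, M_A=45/8 = ((81/16)·(4/5)³/6 - (45/8)·(4/5)²/2)/20000 = -171/2500000 m
Load 2 — point force P=8 kN at a=4/3 m (b=L-a=8/3):
  y_2 = -Pb²x²(3aL-(3a+b)x)/(6L³EI)  [x≤a] = -8·(8/3)²·(4/5)²·(3·(4/3)·4-(3·(4/3)+(8/3))·(4/5))/(6·4³·20000) = -64/1265625 m
Superposition: y = Σ y_i = -24091/202500000 m ≈ -0.000119 m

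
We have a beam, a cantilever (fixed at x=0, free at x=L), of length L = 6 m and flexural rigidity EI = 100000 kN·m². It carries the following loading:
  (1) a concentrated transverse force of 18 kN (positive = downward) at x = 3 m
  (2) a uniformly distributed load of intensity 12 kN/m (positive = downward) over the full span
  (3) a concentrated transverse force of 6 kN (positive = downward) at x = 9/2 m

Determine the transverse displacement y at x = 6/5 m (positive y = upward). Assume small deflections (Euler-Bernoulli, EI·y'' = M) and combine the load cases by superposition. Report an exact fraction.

Load 1 — point force P=18 kN at a=3 m (b=L-a=3):
  y_1 = -Px²(3a-x)/(6EI)  [x≤a] = -18·(6/5)²·(3·3-(6/5))/(6·100000) = -1053/3125000 m
Load 2 — uniform load w=12 kN/m over full span:
  y_2 = -wx²(x²-4Lx+6L²)/(24EI) = -12·(6/5)²·((6/5)²-4·6·(6/5)+6·6²)/(24·100000) = -10611/7812500 m
Load 3 — point force P=6 kN at a=9/2 m (b=L-a=3/2):
  y_3 = -Px²(3a-x)/(6EI)  [x≤a] = -6·(6/5)²·(3·(9/2)-(6/5))/(6·100000) = -1107/6250000 m
Superposition: y = Σ y_i = -58509/31250000 m ≈ -0.001872 m

y(6/5) = -58509/31250000 m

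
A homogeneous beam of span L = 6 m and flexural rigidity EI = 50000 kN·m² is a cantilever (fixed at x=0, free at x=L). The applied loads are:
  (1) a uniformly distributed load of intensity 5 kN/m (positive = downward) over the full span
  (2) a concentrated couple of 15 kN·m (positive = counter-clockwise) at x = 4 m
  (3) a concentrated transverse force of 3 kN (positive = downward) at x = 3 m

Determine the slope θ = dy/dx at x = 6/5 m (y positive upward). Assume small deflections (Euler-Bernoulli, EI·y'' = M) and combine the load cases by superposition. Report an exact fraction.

Load 1 — uniform load w=5 kN/m over full span:
  θ_1 = -wx(x²-3Lx+3L²)/(6EI) = -5·(6/5)·((6/5)²-3·6·(6/5)+3·6²)/(6·50000) = -549/312500 rad
Load 2 — applied couple M₀=15 kN·m at a=4 m (b=L-a=2):
  θ_2 = M₀x/EI  [x≤a] = 15·(6/5)/50000 = 9/25000 rad
Load 3 — point force P=3 kN at a=3 m (b=L-a=3):
  θ_3 = -Px(2a-x)/(2EI)  [x≤a] = -3·(6/5)·(2·3-(6/5))/(2·50000) = -27/156250 rad
Superposition: θ = Σ θ_i = -981/625000 rad ≈ -0.001570 rad

θ(6/5) = -981/625000 rad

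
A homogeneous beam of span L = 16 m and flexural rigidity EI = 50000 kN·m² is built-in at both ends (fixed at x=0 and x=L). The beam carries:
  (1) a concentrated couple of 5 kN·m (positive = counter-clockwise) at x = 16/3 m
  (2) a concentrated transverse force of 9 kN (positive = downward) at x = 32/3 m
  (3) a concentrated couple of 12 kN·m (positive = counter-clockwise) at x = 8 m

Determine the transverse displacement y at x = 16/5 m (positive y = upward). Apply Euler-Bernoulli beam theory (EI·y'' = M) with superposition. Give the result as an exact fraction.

y(16/5) = -1144/1171875 m

Load 1 — applied couple M₀=5 kN·m at a=16/3 m (b=L-a=32/3):
  y_1 = (R_Ax³/6 - M_Ax²/2)/EI  [x≤a] with R_A=5/12, M_A=0 = ((5/12)·(16/5)³/6 - 0·(16/5)²/2)/50000 = 32/703125 m
Load 2 — point force P=9 kN at a=32/3 m (b=L-a=16/3):
  y_2 = -Pb²x²(3aL-(3a+b)x)/(6L³EI)  [x≤a] = -9·(16/3)²·(16/5)²·(3·(32/3)·16-(3·(32/3)+(16/3))·(16/5))/(6·16³·50000) = -2944/3515625 m
Load 3 — applied couple M₀=12 kN·m at a=8 m (b=L-a=8):
  y_3 = (R_Ax³/6 - M_Ax²/2)/EI  [x≤a] with R_A=9/8, M_A=3 = ((9/8)·(16/5)³/6 - 3·(16/5)²/2)/50000 = -72/390625 m
Superposition: y = Σ y_i = -1144/1171875 m ≈ -0.000976 m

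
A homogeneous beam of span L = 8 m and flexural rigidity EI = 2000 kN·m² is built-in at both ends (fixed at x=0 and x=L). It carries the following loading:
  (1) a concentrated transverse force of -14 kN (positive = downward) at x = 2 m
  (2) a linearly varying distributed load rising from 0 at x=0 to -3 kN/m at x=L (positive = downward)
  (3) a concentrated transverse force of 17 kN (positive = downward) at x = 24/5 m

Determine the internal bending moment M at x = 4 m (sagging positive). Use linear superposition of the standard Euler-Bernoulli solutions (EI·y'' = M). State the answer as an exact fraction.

M(4) = 169/50 kN·m

Load 1 — point force P=-14 kN at a=2 m (b=L-a=6):
  M_1 = Pa²(a+3b)(L-x)/L³ - Pa²b/L²  [x>a] = (-14)·2²·(2+3·6)·(8-4)/8³ - (-14)·2²·6/8² = -7/2 kN·m
Load 2 — triangular load w₀=-3 kN/m (0→w₀ over full span):
  M_2 = 3w₀Lx/20 - w₀L²/30 - w₀x³/(6L) = 3·(-3)·8·4/20 - (-3)·8²/30 - (-3)·4³/(6·8) = -4 kN·m
Load 3 — point force P=17 kN at a=24/5 m (b=L-a=16/5):
  M_3 = Pb²(3a+b)x/L³ - Pab²/L²  [x≤a] = 17·(16/5)²·(3·(24/5)+(16/5))·4/8³ - 17·(24/5)·(16/5)²/8² = 272/25 kN·m
Superposition: M = Σ M_i = 169/50 kN·m ≈ 3.380000 kN·m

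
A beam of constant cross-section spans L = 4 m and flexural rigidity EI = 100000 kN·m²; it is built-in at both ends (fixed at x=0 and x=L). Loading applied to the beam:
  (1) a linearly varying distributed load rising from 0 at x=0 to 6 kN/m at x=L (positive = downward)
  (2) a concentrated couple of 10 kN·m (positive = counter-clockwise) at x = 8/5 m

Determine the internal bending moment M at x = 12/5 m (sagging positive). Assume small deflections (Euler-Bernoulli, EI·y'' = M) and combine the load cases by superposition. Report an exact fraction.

M(12/5) = -72/125 kN·m

Load 1 — triangular load w₀=6 kN/m (0→w₀ over full span):
  M_1 = 3w₀Lx/20 - w₀L²/30 - w₀x³/(6L) = 3·6·4·(12/5)/20 - 6·4²/30 - 6·(12/5)³/(6·4) = 248/125 kN·m
Load 2 — applied couple M₀=10 kN·m at a=8/5 m (b=L-a=12/5):
  M_2 = R_Ax - M_A - M₀  [x>a] with R_A=18/5, M_A=6/5 = (18/5)·(12/5) - (6/5) - 10 = -64/25 kN·m
Superposition: M = Σ M_i = -72/125 kN·m ≈ -0.576000 kN·m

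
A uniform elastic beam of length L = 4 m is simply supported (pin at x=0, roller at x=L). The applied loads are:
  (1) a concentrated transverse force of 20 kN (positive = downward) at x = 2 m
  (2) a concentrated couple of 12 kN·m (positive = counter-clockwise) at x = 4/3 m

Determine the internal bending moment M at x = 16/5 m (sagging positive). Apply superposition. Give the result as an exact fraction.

Load 1 — point force P=20 kN at a=2 m (b=L-a=2):
  M_1 = Pa(L-x)/L  [x>a] = 20·2·(4-(16/5))/4 = 8 kN·m
Load 2 — applied couple M₀=12 kN·m at a=4/3 m (b=L-a=8/3):
  M_2 = M₀x/L - M₀  [x>a] = 12·(16/5)/4 - 12 = -12/5 kN·m
Superposition: M = Σ M_i = 28/5 kN·m ≈ 5.600000 kN·m

M(16/5) = 28/5 kN·m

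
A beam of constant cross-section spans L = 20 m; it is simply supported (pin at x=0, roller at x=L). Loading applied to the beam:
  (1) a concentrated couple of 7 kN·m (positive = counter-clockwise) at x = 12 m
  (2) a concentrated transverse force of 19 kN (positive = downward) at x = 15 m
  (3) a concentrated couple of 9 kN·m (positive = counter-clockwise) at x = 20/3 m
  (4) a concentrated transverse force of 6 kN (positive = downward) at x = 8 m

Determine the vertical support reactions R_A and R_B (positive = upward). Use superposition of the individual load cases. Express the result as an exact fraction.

R_A = 183/20 kN, R_B = 317/20 kN

Load 1 — applied couple M₀=7 kN·m at a=12 m (b=L-a=8):
  R_A = M₀/L = 7/20 kN
  R_B = -M₀/L = -7/20 kN
Load 2 — point force P=19 kN at a=15 m (b=L-a=5):
  R_A = Pb/L = 19·5/20 = 19/4 kN
  R_B = Pa/L = 19·15/20 = 57/4 kN
Load 3 — applied couple M₀=9 kN·m at a=20/3 m (b=L-a=40/3):
  R_A = M₀/L = 9/20 kN
  R_B = -M₀/L = -9/20 kN
Load 4 — point force P=6 kN at a=8 m (b=L-a=12):
  R_A = Pb/L = 6·12/20 = 18/5 kN
  R_B = Pa/L = 6·8/20 = 12/5 kN
Superposition: R_A = 183/20 kN, R_B = 317/20 kN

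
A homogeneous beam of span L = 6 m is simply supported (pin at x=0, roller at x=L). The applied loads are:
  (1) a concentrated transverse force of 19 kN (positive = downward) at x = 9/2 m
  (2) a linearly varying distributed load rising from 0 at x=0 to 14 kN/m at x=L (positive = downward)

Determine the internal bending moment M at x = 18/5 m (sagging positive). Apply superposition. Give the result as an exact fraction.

Load 1 — point force P=19 kN at a=9/2 m (b=L-a=3/2):
  M_1 = Pbx/L  [x≤a] = 19·(3/2)·(18/5)/6 = 171/10 kN·m
Load 2 — triangular load w₀=14 kN/m (0→w₀ over full span):
  M_2 = w₀Lx/6 - w₀x³/(6L) = 14·6·(18/5)/6 - 14·(18/5)³/(6·6) = 4032/125 kN·m
Superposition: M = Σ M_i = 12339/250 kN·m ≈ 49.356000 kN·m

M(18/5) = 12339/250 kN·m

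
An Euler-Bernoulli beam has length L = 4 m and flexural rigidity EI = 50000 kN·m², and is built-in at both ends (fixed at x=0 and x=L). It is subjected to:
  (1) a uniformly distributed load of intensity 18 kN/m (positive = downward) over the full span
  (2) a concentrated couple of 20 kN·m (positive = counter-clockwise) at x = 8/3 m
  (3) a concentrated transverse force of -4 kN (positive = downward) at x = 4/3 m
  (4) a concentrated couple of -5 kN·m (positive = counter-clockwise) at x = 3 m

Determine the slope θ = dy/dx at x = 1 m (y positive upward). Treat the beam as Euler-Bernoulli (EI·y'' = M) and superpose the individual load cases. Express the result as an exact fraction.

Load 1 — uniform load w=18 kN/m over full span:
  θ_1 = -wx(L-x)(L-2x)/(12EI) = -18·1·(4-1)·(4-2·1)/(12·50000) = -9/50000 rad
Load 2 — applied couple M₀=20 kN·m at a=8/3 m (b=L-a=4/3):
  θ_2 = (R_Ax²/2 - M_Ax)/EI  [x≤a] with R_A=20/3, M_A=20/3 = ((20/3)·1²/2 - (20/3)·1)/50000 = -1/15000 rad
Load 3 — point force P=-4 kN at a=4/3 m (b=L-a=8/3):
  θ_3 = -Pb²x(2aL-(3a+b)x)/(2L³EI)  [x≤a] = -(-4)·(8/3)²·1·(2·(4/3)·4-(3·(4/3)+(8/3))·1)/(2·4³·50000) = 1/56250 rad
Load 4 — applied couple M₀=-5 kN·m at a=3 m (b=L-a=1):
  θ_4 = (R_Ax²/2 - M_Ax)/EI  [x≤a] with R_A=-45/32, M_A=-25/16 = ((-45/32)·1²/2 - (-25/16)·1)/50000 = 11/640000 rad
Superposition: θ = Σ θ_i = -6097/28800000 rad ≈ -0.000212 rad

θ(1) = -6097/28800000 rad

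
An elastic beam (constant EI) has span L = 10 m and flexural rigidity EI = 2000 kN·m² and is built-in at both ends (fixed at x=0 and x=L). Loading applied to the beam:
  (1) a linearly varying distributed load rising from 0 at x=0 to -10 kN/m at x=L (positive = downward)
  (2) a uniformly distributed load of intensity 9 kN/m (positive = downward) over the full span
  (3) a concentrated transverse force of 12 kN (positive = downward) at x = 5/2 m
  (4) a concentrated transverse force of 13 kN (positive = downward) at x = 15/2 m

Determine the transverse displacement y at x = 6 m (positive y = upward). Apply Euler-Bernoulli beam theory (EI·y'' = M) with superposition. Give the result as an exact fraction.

Load 1 — triangular load w₀=-10 kN/m (0→w₀ over full span):
  y_1 = -w₀x²(L-x)²(x+2L)/(120LEI) = -(-10)·6²·(10-6)²·(6+2·10)/(120·10·2000) = 39/625 m
Load 2 — uniform load w=9 kN/m over full span:
  y_2 = -wx²(L-x)²/(24EI) = -9·6²·(10-6)²/(24·2000) = -27/250 m
Load 3 — point force P=12 kN at a=5/2 m (b=L-a=15/2):
  y_3 = -Pa²(L-x)²(3bL-(3b+a)(L-x))/(6L³EI)  [x>a] = -12·(5/2)²·(10-6)²·(3·(15/2)·10-(3·(15/2)+(5/2))·(10-6))/(6·10³·2000) = -1/80 m
Load 4 — point force P=13 kN at a=15/2 m (b=L-a=5/2):
  y_4 = -Pb²x²(3aL-(3a+b)x)/(6L³EI)  [x≤a] = -13·(5/2)²·6²·(3·(15/2)·10-(3·(15/2)+(5/2))·6)/(6·10³·2000) = -117/6400 m
Superposition: y = Σ y_i = -12221/160000 m ≈ -0.076381 m

y(6) = -12221/160000 m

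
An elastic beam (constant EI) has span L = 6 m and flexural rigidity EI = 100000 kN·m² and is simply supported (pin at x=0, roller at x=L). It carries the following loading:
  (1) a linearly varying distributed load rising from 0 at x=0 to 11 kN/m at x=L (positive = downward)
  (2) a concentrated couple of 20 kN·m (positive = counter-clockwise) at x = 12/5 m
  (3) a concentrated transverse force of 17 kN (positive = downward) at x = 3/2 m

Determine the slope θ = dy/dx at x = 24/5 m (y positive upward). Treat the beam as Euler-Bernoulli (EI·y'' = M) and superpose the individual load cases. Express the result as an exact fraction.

θ(24/5) = 1056317/2000000000 rad

Load 1 — triangular load w₀=11 kN/m (0→w₀ over full span):
  θ_1 = -w₀(7L⁴-30L²x²+15x⁴)/(360LEI) = -11·(7·6⁴-30·6²·(24/5)²+15·(24/5)⁴)/(360·6·100000) = 24981/62500000 rad
Load 2 — applied couple M₀=20 kN·m at a=12/5 m (b=L-a=18/5):
  θ_2 = (M₀x²/(2L)-M₀(x-a)+C₁)/EI  [x>a] with C₁=M₀(3b²-L²)/(6L)=8/5 = (20·(24/5)²/(2·6)-20·((24/5)-(12/5))+(8/5))/100000 = -1/12500 rad
Load 3 — point force P=17 kN at a=3/2 m (b=L-a=9/2):
  θ_3 = -Pa(2L²-6Lx+3x²+a²)/(6LEI)  [x>a] = -17·(3/2)·(2·6²-6·6·(24/5)+3·(24/5)²+(3/2)²)/(6·6·100000) = 16677/80000000 rad
Superposition: θ = Σ θ_i = 1056317/2000000000 rad ≈ 0.000528 rad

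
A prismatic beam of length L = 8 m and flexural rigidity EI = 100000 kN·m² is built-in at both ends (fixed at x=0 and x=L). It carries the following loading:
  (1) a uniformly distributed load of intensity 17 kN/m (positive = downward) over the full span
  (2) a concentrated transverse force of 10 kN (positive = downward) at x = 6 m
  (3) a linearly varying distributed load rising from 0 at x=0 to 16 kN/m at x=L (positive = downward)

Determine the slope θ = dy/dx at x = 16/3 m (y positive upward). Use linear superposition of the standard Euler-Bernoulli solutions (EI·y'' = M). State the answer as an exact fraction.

Load 1 — uniform load w=17 kN/m over full span:
  θ_1 = -wx(L-x)(L-2x)/(12EI) = -17·(16/3)·(8-(16/3))·(8-2·(16/3))/(12·100000) = 136/253125 rad
Load 2 — point force P=10 kN at a=6 m (b=L-a=2):
  θ_2 = -Pb²x(2aL-(3a+b)x)/(2L³EI)  [x≤a] = -10·2²·(16/3)·(2·6·8-(3·6+2)·(16/3))/(2·8³·100000) = 1/45000 rad
Load 3 — triangular load w₀=16 kN/m (0→w₀ over full span):
  θ_3 = -w₀(2x(L-x)(L-2x)(x+2L)+x²(L-x)²)/(120LEI) = -16·(2·(16/3)·(8-(16/3))·(8-2·(16/3))·((16/3)+2·8)+(16/3)²·(8-(16/3))²)/(120·8·100000) = 896/3796875 rad
Superposition: θ = Σ θ_i = 24163/30375000 rad ≈ 0.000795 rad

θ(16/3) = 24163/30375000 rad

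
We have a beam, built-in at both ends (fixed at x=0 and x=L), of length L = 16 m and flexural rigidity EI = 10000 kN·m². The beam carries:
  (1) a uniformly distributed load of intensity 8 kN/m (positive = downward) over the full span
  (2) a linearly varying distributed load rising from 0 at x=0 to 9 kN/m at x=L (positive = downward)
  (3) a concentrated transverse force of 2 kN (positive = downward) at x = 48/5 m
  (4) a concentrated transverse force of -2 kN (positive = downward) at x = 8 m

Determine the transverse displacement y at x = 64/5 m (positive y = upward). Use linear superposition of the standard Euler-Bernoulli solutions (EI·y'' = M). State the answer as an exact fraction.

y(64/5) = -2674976/29296875 m

Load 1 — uniform load w=8 kN/m over full span:
  y_1 = -wx²(L-x)²/(24EI) = -8·(64/5)²·(16-(64/5))²/(24·10000) = -65536/1171875 m
Load 2 — triangular load w₀=9 kN/m (0→w₀ over full span):
  y_2 = -w₀x²(L-x)²(x+2L)/(120LEI) = -9·(64/5)²·(16-(64/5))²·((64/5)+2·16)/(120·16·10000) = -344064/9765625 m
Load 3 — point force P=2 kN at a=48/5 m (b=L-a=32/5):
  y_3 = -Pa²(L-x)²(3bL-(3b+a)(L-x))/(6L³EI)  [x>a] = -2·(48/5)²·(16-(64/5))²·(3·(32/5)·16-(3·(32/5)+(48/5))·(16-(64/5)))/(6·16³·10000) = -16128/9765625 m
Load 4 — point force P=-2 kN at a=8 m (b=L-a=8):
  y_4 = -Pa²(L-x)²(3bL-(3b+a)(L-x))/(6L³EI)  [x>a] = -(-2)·8²·(16-(64/5))²·(3·8·16-(3·8+8)·(16-(64/5)))/(6·16³·10000) = 352/234375 m
Superposition: y = Σ y_i = -2674976/29296875 m ≈ -0.091306 m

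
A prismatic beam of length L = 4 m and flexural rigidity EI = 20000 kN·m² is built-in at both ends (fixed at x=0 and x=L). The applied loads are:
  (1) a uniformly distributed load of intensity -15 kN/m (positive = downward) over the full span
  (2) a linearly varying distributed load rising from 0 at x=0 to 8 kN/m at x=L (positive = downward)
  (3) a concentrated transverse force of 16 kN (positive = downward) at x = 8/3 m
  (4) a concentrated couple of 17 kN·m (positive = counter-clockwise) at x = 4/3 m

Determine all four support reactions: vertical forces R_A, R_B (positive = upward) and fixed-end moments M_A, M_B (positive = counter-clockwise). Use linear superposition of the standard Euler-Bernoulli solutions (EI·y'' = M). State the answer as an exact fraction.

R_A = -2077/135 kN, M_A = -1484/135 kN·m, R_B = -1703/135 kN, M_B = 1321/135 kN·m

Load 1 — uniform load w=-15 kN/m over full span:
  R_A = wL/2 = (-15)·4/2 = -30 kN
  M_A = wL²/12 = (-15)·4²/12 = -20 kN·m
  R_B = wL/2 = (-15)·4/2 = -30 kN
  M_B = -wL²/12 = -(-15)·4²/12 = 20 kN·m
Load 2 — triangular load w₀=8 kN/m (0→w₀ over full span):
  R_A = 3w₀L/20 = 3·8·4/20 = 24/5 kN
  M_A = w₀L²/30 = 8·4²/30 = 64/15 kN·m
  R_B = 7w₀L/20 = 7·8·4/20 = 56/5 kN
  M_B = -w₀L²/20 = -8·4²/20 = -32/5 kN·m
Load 3 — point force P=16 kN at a=8/3 m (b=L-a=4/3):
  R_A = Pb²(3a+b)/L³ = 16·(4/3)²·(3·(8/3)+(4/3))/4³ = 112/27 kN
  M_A = Pab²/L² = 16·(8/3)·(4/3)²/4² = 128/27 kN·m
  R_B = Pa²(a+3b)/L³ = 16·(8/3)²·((8/3)+3·(4/3))/4³ = 320/27 kN
  M_B = -Pa²b/L² = -16·(8/3)²·(4/3)/4² = -256/27 kN·m
Load 4 — applied couple M₀=17 kN·m at a=4/3 m (b=L-a=8/3):
  R_A = 6M₀ab/L³ = 6·17·(4/3)·(8/3)/4³ = 17/3 kN
  M_A = M₀b(2a-b)/L² = 17·(8/3)·(2·(4/3)-(8/3))/4² = 0 kN·m
  R_B = -6M₀ab/L³ = -6·17·(4/3)·(8/3)/4³ = -17/3 kN
  M_B = M₀a(2b-a)/L² = 17·(4/3)·(2·(8/3)-(4/3))/4² = 17/3 kN·m
Superposition: R_A = -2077/135 kN, M_A = -1484/135 kN·m, R_B = -1703/135 kN, M_B = 1321/135 kN·m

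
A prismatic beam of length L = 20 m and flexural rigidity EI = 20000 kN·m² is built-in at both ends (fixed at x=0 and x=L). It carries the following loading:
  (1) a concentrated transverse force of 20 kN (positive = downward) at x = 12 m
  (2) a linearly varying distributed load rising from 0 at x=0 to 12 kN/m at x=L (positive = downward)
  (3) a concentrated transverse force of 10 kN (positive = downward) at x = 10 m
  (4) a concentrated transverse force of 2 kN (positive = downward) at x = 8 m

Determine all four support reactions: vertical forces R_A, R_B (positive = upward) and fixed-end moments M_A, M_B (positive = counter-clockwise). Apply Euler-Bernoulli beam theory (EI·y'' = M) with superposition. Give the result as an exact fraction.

R_A = 6167/125 kN, M_A = 5729/25 kN·m, R_B = 12833/125 kN, M_B = -8161/25 kN·m

Load 1 — point force P=20 kN at a=12 m (b=L-a=8):
  R_A = Pb²(3a+b)/L³ = 20·8²·(3·12+8)/20³ = 176/25 kN
  M_A = Pab²/L² = 20·12·8²/20² = 192/5 kN·m
  R_B = Pa²(a+3b)/L³ = 20·12²·(12+3·8)/20³ = 324/25 kN
  M_B = -Pa²b/L² = -20·12²·8/20² = -288/5 kN·m
Load 2 — triangular load w₀=12 kN/m (0→w₀ over full span):
  R_A = 3w₀L/20 = 3·12·20/20 = 36 kN
  M_A = w₀L²/30 = 12·20²/30 = 160 kN·m
  R_B = 7w₀L/20 = 7·12·20/20 = 84 kN
  M_B = -w₀L²/20 = -12·20²/20 = -240 kN·m
Load 3 — point force P=10 kN at a=10 m (b=L-a=10):
  R_A = Pb²(3a+b)/L³ = 10·10²·(3·10+10)/20³ = 5 kN
  M_A = Pab²/L² = 10·10·10²/20² = 25 kN·m
  R_B = Pa²(a+3b)/L³ = 10·10²·(10+3·10)/20³ = 5 kN
  M_B = -Pa²b/L² = -10·10²·10/20² = -25 kN·m
Load 4 — point force P=2 kN at a=8 m (b=L-a=12):
  R_A = Pb²(3a+b)/L³ = 2·12²·(3·8+12)/20³ = 162/125 kN
  M_A = Pab²/L² = 2·8·12²/20² = 144/25 kN·m
  R_B = Pa²(a+3b)/L³ = 2·8²·(8+3·12)/20³ = 88/125 kN
  M_B = -Pa²b/L² = -2·8²·12/20² = -96/25 kN·m
Superposition: R_A = 6167/125 kN, M_A = 5729/25 kN·m, R_B = 12833/125 kN, M_B = -8161/25 kN·m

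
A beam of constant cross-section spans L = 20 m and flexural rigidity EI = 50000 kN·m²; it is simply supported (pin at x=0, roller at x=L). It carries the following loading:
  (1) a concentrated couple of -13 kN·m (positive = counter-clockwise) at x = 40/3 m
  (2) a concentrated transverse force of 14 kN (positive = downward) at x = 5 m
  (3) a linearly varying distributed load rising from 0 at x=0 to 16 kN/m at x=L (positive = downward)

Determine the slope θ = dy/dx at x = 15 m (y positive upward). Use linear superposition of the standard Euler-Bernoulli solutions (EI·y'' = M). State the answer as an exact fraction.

Load 1 — applied couple M₀=-13 kN·m at a=40/3 m (b=L-a=20/3):
  θ_1 = (M₀x²/(2L)-M₀(x-a)+C₁)/EI  [x>a] with C₁=M₀(3b²-L²)/(6L)=260/9 = ((-13)·15²/(2·20)-(-13)·(15-(40/3))+(260/9))/50000 = -13/28800 rad
Load 2 — point force P=14 kN at a=5 m (b=L-a=15):
  θ_2 = -Pa(2L²-6Lx+3x²+a²)/(6LEI)  [x>a] = -14·5·(2·20²-6·20·15+3·15²+5²)/(6·20·50000) = 7/2000 rad
Load 3 — triangular load w₀=16 kN/m (0→w₀ over full span):
  θ_3 = -w₀(7L⁴-30L²x²+15x⁴)/(360LEI) = -16·(7·20⁴-30·20²·15²+15·15⁴)/(360·20·50000) = 1313/36000 rad
Superposition: θ = Σ θ_i = 1897/48000 rad ≈ 0.039521 rad

θ(15) = 1897/48000 rad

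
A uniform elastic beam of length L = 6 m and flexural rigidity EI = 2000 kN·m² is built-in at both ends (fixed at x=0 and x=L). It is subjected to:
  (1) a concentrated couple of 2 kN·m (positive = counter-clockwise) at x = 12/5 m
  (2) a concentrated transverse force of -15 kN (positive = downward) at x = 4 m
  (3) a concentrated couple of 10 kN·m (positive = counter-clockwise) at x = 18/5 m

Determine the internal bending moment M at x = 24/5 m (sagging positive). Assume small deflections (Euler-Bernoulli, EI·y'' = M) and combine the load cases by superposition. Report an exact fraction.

Load 1 — applied couple M₀=2 kN·m at a=12/5 m (b=L-a=18/5):
  M_1 = R_Ax - M_A - M₀  [x>a] with R_A=12/25, M_A=6/25 = (12/25)·(24/5) - (6/25) - 2 = 8/125 kN·m
Load 2 — point force P=-15 kN at a=4 m (b=L-a=2):
  M_2 = Pa²(a+3b)(L-x)/L³ - Pa²b/L²  [x>a] = (-15)·4²·(4+3·2)·(6-(24/5))/6³ - (-15)·4²·2/6² = 0 kN·m
Load 3 — applied couple M₀=10 kN·m at a=18/5 m (b=L-a=12/5):
  M_3 = R_Ax - M_A - M₀  [x>a] with R_A=12/5, M_A=16/5 = (12/5)·(24/5) - (16/5) - 10 = -42/25 kN·m
Superposition: M = Σ M_i = -202/125 kN·m ≈ -1.616000 kN·m

M(24/5) = -202/125 kN·m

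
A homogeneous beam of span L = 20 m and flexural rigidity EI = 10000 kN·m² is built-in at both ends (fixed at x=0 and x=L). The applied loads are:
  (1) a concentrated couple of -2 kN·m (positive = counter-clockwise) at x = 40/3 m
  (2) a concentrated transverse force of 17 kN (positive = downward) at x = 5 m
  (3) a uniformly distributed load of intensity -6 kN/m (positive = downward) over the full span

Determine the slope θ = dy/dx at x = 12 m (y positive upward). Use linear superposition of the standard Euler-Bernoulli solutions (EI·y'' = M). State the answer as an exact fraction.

θ(12) = -1511/100000 rad

Load 1 — applied couple M₀=-2 kN·m at a=40/3 m (b=L-a=20/3):
  θ_1 = (R_Ax²/2 - M_Ax)/EI  [x≤a] with R_A=-2/15, M_A=-2/3 = ((-2/15)·12²/2 - (-2/3)·12)/10000 = -1/6250 rad
Load 2 — point force P=17 kN at a=5 m (b=L-a=15):
  θ_2 = Pa²(L-x)(2bL-(3b+a)(L-x))/(2L³EI)  [x>a] = 17·5²·(20-12)·(2·15·20-(3·15+5)·(20-12))/(2·20³·10000) = 17/4000 rad
Load 3 — uniform load w=-6 kN/m over full span:
  θ_3 = -wx(L-x)(L-2x)/(12EI) = -(-6)·12·(20-12)·(20-2·12)/(12·10000) = -12/625 rad
Superposition: θ = Σ θ_i = -1511/100000 rad ≈ -0.015110 rad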